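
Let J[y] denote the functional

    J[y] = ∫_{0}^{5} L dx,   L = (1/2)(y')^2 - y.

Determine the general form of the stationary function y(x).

The Lagrangian is L = (1/2)(y')^2 - y.
∂L/∂y = -1.
∂L/∂y' = y'.
The Euler-Lagrange equation d/dx(∂L/∂y') − ∂L/∂y = 0 becomes:
    y'' + 1 = 0
General solution: y(x) = -x^2/2 + A x + B, where A and B are arbitrary constants fixed by the endpoint conditions.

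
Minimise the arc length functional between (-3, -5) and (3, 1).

Arc-length functional: J[y] = ∫ sqrt(1 + (y')^2) dx.
Lagrangian L = sqrt(1 + (y')^2) has no explicit y dependence, so ∂L/∂y = 0 and the Euler-Lagrange equation gives
    d/dx( y' / sqrt(1 + (y')^2) ) = 0  ⇒  y' / sqrt(1 + (y')^2) = const.
Hence y' is constant, so y(x) is affine.
Fitting the endpoints (-3, -5) and (3, 1):
    slope m = (1 − (-5)) / (3 − (-3)) = 1,
    intercept c = (-5) − m·(-3) = -2.
Extremal: y(x) = x - 2.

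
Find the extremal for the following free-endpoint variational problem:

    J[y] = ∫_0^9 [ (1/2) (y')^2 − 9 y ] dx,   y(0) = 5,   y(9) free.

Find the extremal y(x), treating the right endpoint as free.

The Lagrangian L = (1/2) (y')^2 − 9 y gives
    ∂L/∂y = −9,   ∂L/∂y' = y'.
Euler-Lagrange: d/dx(y') − (−9) = 0, i.e. y'' + 9 = 0, so
    y(x) = −(9/2) x^2 + C1 x + C2.
Fixed left endpoint y(0) = 5 ⇒ C2 = 5.
The right endpoint x = 9 is free, so the natural (transversality) condition is ∂L/∂y' |_{x=9} = 0, i.e. y'(9) = 0.
Compute y'(x) = −9 x + C1, so y'(9) = −81 + C1 = 0 ⇒ C1 = 81.
Therefore the extremal is
    y(x) = −(9/2) x^2 + 81 x + 5.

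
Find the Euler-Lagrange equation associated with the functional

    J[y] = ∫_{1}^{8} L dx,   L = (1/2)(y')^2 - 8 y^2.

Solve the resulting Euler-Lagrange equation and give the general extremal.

The Lagrangian is L = (1/2)(y')^2 - 8 y^2.
∂L/∂y = -16y.
∂L/∂y' = y'.
The Euler-Lagrange equation d/dx(∂L/∂y') − ∂L/∂y = 0 becomes:
    y'' + 16 y = 0
General solution: y(x) = A sin(4x) + B cos(4x), where A and B are arbitrary constants fixed by the endpoint conditions.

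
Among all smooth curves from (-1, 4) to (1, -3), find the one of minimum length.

Arc-length functional: J[y] = ∫ sqrt(1 + (y')^2) dx.
Lagrangian L = sqrt(1 + (y')^2) has no explicit y dependence, so ∂L/∂y = 0 and the Euler-Lagrange equation gives
    d/dx( y' / sqrt(1 + (y')^2) ) = 0  ⇒  y' / sqrt(1 + (y')^2) = const.
Hence y' is constant, so y(x) is affine.
Fitting the endpoints (-1, 4) and (1, -3):
    slope m = ((-3) − 4) / (1 − (-1)) = -7/2,
    intercept c = 4 − m·(-1) = 1/2.
Extremal: y(x) = (-7/2) x + 1/2.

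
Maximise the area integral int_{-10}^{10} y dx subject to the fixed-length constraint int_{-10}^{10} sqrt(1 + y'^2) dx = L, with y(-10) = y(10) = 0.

Set up the augmented Lagrangian using a multiplier λ for the length constraint:
    F(y, y') = y − λ sqrt(1 + y'^2).
F has no explicit x dependence, so the Beltrami identity yields a first integral
    F − y' ∂F/∂y' = C.
Compute ∂F/∂y' = −λ y' / sqrt(1 + y'^2). Then
    y − λ sqrt(1 + y'^2) + λ y'^2 / sqrt(1 + y'^2) = C
    ⇒  y − λ / sqrt(1 + y'^2) = C.
Solving for y' and integrating gives
    (x − a)^2 + (y − b)^2 = λ^2,
a circular arc of radius λ. The constants a, b are determined by the endpoint conditions y(-10) = y(10) = 0, and λ is fixed implicitly by the length constraint
    ∫_{-10}^{10} sqrt(1 + y'^2) dx = L.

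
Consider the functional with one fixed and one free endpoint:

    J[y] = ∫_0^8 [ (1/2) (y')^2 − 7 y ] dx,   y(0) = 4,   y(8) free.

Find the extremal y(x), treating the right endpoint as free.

The Lagrangian L = (1/2) (y')^2 − 7 y gives
    ∂L/∂y = −7,   ∂L/∂y' = y'.
Euler-Lagrange: d/dx(y') − (−7) = 0, i.e. y'' + 7 = 0, so
    y(x) = −(7/2) x^2 + C1 x + C2.
Fixed left endpoint y(0) = 4 ⇒ C2 = 4.
The right endpoint x = 8 is free, so the natural (transversality) condition is ∂L/∂y' |_{x=8} = 0, i.e. y'(8) = 0.
Compute y'(x) = −7 x + C1, so y'(8) = −56 + C1 = 0 ⇒ C1 = 56.
Therefore the extremal is
    y(x) = −(7/2) x^2 + 56 x + 4.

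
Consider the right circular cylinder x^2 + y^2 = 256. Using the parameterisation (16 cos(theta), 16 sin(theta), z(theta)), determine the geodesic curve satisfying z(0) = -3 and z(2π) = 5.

Parameterise the cylinder of radius R = 16 as
    r(θ) = (16 cos θ, 16 sin θ, z(θ)).
The arc-length element is
    ds = sqrt(256 + (dz/dθ)^2) dθ,
so the Lagrangian is L = sqrt(256 + z'^2).
L depends on z' only, not on z or θ, so ∂L/∂z = 0 and
    ∂L/∂z' = z' / sqrt(256 + z'^2).
The Euler-Lagrange equation gives
    d/dθ( z' / sqrt(256 + z'^2) ) = 0,
so z' is constant. Integrating once:
    z(θ) = a θ + b,
a helix on the cylinder (a straight line when the cylinder is unrolled). The constants a, b are determined by the endpoint conditions.
With endpoint conditions z(0) = -3 and z(2π) = 5: from z(0) = b we get b = -3, and a·2π + -3 = 5 gives a = 4/π, so
    z(θ) = (4/π) θ − 3.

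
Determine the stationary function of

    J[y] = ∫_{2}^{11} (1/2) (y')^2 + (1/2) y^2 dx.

The Lagrangian is L = (1/2) (y')^2 + (1/2) y^2.
Compute ∂L/∂y = y, ∂L/∂y' = y'.
The Euler-Lagrange equation d/dx(∂L/∂y') − ∂L/∂y = 0 reduces to
    y'' − y = 0.
Its general solution is
    y(x) = A e^x + B e^(−x),
with A, B fixed by the endpoint conditions.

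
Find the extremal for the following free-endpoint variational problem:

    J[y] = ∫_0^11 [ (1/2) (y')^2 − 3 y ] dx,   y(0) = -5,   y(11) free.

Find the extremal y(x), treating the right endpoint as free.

The Lagrangian L = (1/2) (y')^2 − 3 y gives
    ∂L/∂y = −3,   ∂L/∂y' = y'.
Euler-Lagrange: d/dx(y') − (−3) = 0, i.e. y'' + 3 = 0, so
    y(x) = −(3/2) x^2 + C1 x + C2.
Fixed left endpoint y(0) = -5 ⇒ C2 = -5.
The right endpoint x = 11 is free, so the natural (transversality) condition is ∂L/∂y' |_{x=11} = 0, i.e. y'(11) = 0.
Compute y'(x) = −3 x + C1, so y'(11) = −33 + C1 = 0 ⇒ C1 = 33.
Therefore the extremal is
    y(x) = −(3/2) x^2 + 33 x − 5.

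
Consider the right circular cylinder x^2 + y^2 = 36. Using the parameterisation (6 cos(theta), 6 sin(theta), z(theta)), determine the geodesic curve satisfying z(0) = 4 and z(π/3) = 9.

Parameterise the cylinder of radius R = 6 as
    r(θ) = (6 cos θ, 6 sin θ, z(θ)).
The arc-length element is
    ds = sqrt(36 + (dz/dθ)^2) dθ,
so the Lagrangian is L = sqrt(36 + z'^2).
L depends on z' only, not on z or θ, so ∂L/∂z = 0 and
    ∂L/∂z' = z' / sqrt(36 + z'^2).
The Euler-Lagrange equation gives
    d/dθ( z' / sqrt(36 + z'^2) ) = 0,
so z' is constant. Integrating once:
    z(θ) = a θ + b,
a helix on the cylinder (a straight line when the cylinder is unrolled). The constants a, b are determined by the endpoint conditions.
With endpoint conditions z(0) = 4 and z(π/3) = 9: from z(0) = b we get b = 4, and a·π/3 + 4 = 9 gives a = 15/π, so
    z(θ) = (15/π) θ + 4.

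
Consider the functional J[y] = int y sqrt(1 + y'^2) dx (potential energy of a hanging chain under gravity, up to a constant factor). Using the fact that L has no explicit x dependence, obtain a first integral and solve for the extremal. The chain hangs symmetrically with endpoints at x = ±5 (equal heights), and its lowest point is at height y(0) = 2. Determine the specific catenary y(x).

The Lagrangian L(y, y') = y sqrt(1 + y'^2) has no explicit x dependence, so the Beltrami identity applies:
    L − y' ∂L/∂y' = C.
Compute ∂L/∂y' = y · y' / sqrt(1 + y'^2). Then
    L − y' ∂L/∂y'
    = y sqrt(1 + y'^2) − y · y'^2 / sqrt(1 + y'^2)
    = y (1 + y'^2 − y'^2) / sqrt(1 + y'^2)
    = y / sqrt(1 + y'^2) = C.
Squaring gives y^2 = C^2 (1 + y'^2), i.e.
    y'^2 = y^2 / C^2 − 1.
Separating variables,
    dy / sqrt(y^2 − C^2) = dx / C,
and integrating gives arccosh(y / C) = (x − a)/C, so
    y(x) = C cosh((x − a)/C),
the catenary. The constants C and a are fixed by the two endpoint conditions (and, for the hanging-chain problem, the length constraint selects C).
Now fit the given data. The endpoints x = ±5 are symmetric at equal height, so the catenary is even about its minimum: a = 0 and y(x) = C cosh(x/C). The lowest point is y(0) = C cosh(0) = C, and we are told y(0) = 2, so C = 2. Therefore
    y(x) = 2 cosh(x/2),
and at the endpoints
    y(±5) = 2 cosh(5/2).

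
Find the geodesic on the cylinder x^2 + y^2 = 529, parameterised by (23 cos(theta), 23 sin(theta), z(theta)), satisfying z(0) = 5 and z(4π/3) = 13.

Parameterise the cylinder of radius R = 23 as
    r(θ) = (23 cos θ, 23 sin θ, z(θ)).
The arc-length element is
    ds = sqrt(529 + (dz/dθ)^2) dθ,
so the Lagrangian is L = sqrt(529 + z'^2).
L depends on z' only, not on z or θ, so ∂L/∂z = 0 and
    ∂L/∂z' = z' / sqrt(529 + z'^2).
The Euler-Lagrange equation gives
    d/dθ( z' / sqrt(529 + z'^2) ) = 0,
so z' is constant. Integrating once:
    z(θ) = a θ + b,
a helix on the cylinder (a straight line when the cylinder is unrolled). The constants a, b are determined by the endpoint conditions.
With endpoint conditions z(0) = 5 and z(4π/3) = 13: from z(0) = b we get b = 5, and a·4π/3 + 5 = 13 gives a = 6/π, so
    z(θ) = (6/π) θ + 5.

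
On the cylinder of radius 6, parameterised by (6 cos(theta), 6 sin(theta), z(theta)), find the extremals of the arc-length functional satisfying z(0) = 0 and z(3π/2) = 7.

Parameterise the cylinder of radius R = 6 as
    r(θ) = (6 cos θ, 6 sin θ, z(θ)).
The arc-length element is
    ds = sqrt(36 + (dz/dθ)^2) dθ,
so the Lagrangian is L = sqrt(36 + z'^2).
L depends on z' only, not on z or θ, so ∂L/∂z = 0 and
    ∂L/∂z' = z' / sqrt(36 + z'^2).
The Euler-Lagrange equation gives
    d/dθ( z' / sqrt(36 + z'^2) ) = 0,
so z' is constant. Integrating once:
    z(θ) = a θ + b,
a helix on the cylinder (a straight line when the cylinder is unrolled). The constants a, b are determined by the endpoint conditions.
With endpoint conditions z(0) = 0 and z(3π/2) = 7: from z(0) = b we get b = 0, and a·3π/2 + 0 = 7 gives a = 14/(3π), so
    z(θ) = (14/(3π)) θ.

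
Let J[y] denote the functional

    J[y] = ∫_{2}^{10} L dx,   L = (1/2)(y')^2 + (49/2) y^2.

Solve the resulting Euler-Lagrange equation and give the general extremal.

The Lagrangian is L = (1/2)(y')^2 + (49/2) y^2.
∂L/∂y = 49y.
∂L/∂y' = y'.
The Euler-Lagrange equation d/dx(∂L/∂y') − ∂L/∂y = 0 becomes:
    y'' - 49 y = 0
General solution: y(x) = A e^(7x) + B e^(-7x), where A and B are arbitrary constants fixed by the endpoint conditions.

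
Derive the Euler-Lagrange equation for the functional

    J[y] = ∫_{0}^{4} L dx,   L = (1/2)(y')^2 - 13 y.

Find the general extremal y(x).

The Lagrangian is L = (1/2)(y')^2 - 13 y.
∂L/∂y = -13.
∂L/∂y' = y'.
The Euler-Lagrange equation d/dx(∂L/∂y') − ∂L/∂y = 0 becomes:
    y'' + 13 = 0
General solution: y(x) = -(13/2) x^2 + A x + B, where A and B are arbitrary constants fixed by the endpoint conditions.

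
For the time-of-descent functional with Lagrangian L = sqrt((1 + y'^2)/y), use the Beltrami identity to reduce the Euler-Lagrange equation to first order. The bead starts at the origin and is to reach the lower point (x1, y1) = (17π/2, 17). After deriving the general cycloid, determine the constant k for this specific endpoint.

The Lagrangian L = sqrt((1 + y'^2) / y) has no explicit x dependence, so the Beltrami identity applies:
    L − y' ∂L/∂y' = C.
Compute ∂L/∂y' = y' / sqrt(y (1 + y'^2)).
Substitute:
    sqrt((1 + y'^2)/y) − y'·y' / sqrt(y (1 + y'^2))
    = (1 + y'^2) / sqrt(y (1 + y'^2)) − y'^2 / sqrt(y (1 + y'^2))
    = 1 / sqrt(y (1 + y'^2)) = C.
Squaring and rearranging gives the first integral
    y (1 + y'^2) = 1/C^2 =: k   (constant).
Solving this first-order ODE by the substitution
    y = (k/2)(1 − cos θ)
yields the cycloid parameterisation
    x(θ) = (k/2)(θ − sin θ),   y(θ) = (k/2)(1 − cos θ).
The constant k is fixed by the endpoint condition.
Now fit the given lower endpoint (x1, y1) = (17π/2, 17). At the bottom of the first arch (θ = π), the parametric equations give
    y(π) = (k/2)(1 − cos π) = k,
    x(π) = (k/2)(π − sin π) = kπ/2.
Matching y(π) = 17 gives k = 17, consistent with x(π) = 17π/2. Therefore the specific cycloid is
    x(θ) = (17/2)(θ − sin θ),   y(θ) = (17/2)(1 − cos θ).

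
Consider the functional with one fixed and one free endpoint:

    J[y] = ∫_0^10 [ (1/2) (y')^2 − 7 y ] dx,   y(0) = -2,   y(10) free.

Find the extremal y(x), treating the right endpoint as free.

The Lagrangian L = (1/2) (y')^2 − 7 y gives
    ∂L/∂y = −7,   ∂L/∂y' = y'.
Euler-Lagrange: d/dx(y') − (−7) = 0, i.e. y'' + 7 = 0, so
    y(x) = −(7/2) x^2 + C1 x + C2.
Fixed left endpoint y(0) = -2 ⇒ C2 = -2.
The right endpoint x = 10 is free, so the natural (transversality) condition is ∂L/∂y' |_{x=10} = 0, i.e. y'(10) = 0.
Compute y'(x) = −7 x + C1, so y'(10) = −70 + C1 = 0 ⇒ C1 = 70.
Therefore the extremal is
    y(x) = −(7/2) x^2 + 70 x − 2.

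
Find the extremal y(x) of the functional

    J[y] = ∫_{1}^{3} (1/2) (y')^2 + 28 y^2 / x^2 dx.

The Lagrangian is L = (1/2) (y')^2 + 28 y^2 / x^2.
Compute ∂L/∂y = 56y/x^2, ∂L/∂y' = y'.
The Euler-Lagrange equation d/dx(∂L/∂y') − ∂L/∂y = 0 reduces to
    y'' − 56/x^2 · y = 0  (x > 0).
Its general solution is
    y(x) = A x^8 + B x^(-7),
with A, B fixed by the endpoint conditions.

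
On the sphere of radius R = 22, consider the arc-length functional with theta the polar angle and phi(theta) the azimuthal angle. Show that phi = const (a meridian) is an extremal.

On the sphere of radius R = 22 with spherical coordinates (θ, φ), the induced metric is
    ds^2 = 484(dθ^2 + sin^2(θ) dφ^2).
Using θ as the parameter, the arc-length functional becomes
    J[φ] = ∫ 22 sqrt(1 + sin^2(θ) (dφ/dθ)^2) dθ.
So L = 22 sqrt(1 + sin^2(θ) φ'^2). Compute
    ∂L/∂φ = 0  (L has no explicit φ dependence),
    ∂L/∂φ' = 22 sin^2(θ) φ' / sqrt(1 + sin^2(θ) φ'^2).
For the candidate φ(θ) = c (constant), φ' = 0, so ∂L/∂φ' evaluated along the candidate vanishes, and ∂L/∂φ is identically zero. Hence
    d/dθ(∂L/∂φ') − ∂L/∂φ = 0
is satisfied. Therefore meridians φ = const are extremals of arc length — they are geodesics on the sphere.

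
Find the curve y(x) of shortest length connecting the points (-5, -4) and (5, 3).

Arc-length functional: J[y] = ∫ sqrt(1 + (y')^2) dx.
Lagrangian L = sqrt(1 + (y')^2) has no explicit y dependence, so ∂L/∂y = 0 and the Euler-Lagrange equation gives
    d/dx( y' / sqrt(1 + (y')^2) ) = 0  ⇒  y' / sqrt(1 + (y')^2) = const.
Hence y' is constant, so y(x) is affine.
Fitting the endpoints (-5, -4) and (5, 3):
    slope m = (3 − (-4)) / (5 − (-5)) = 7/10,
    intercept c = (-4) − m·(-5) = -1/2.
Extremal: y(x) = (7/10) x - 1/2.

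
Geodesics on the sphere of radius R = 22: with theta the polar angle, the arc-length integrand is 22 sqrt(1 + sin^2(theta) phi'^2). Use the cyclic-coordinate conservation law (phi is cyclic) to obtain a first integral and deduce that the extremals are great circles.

On the sphere of radius R = 22 with spherical coordinates (θ, φ), the induced metric is
    ds^2 = 484(dθ^2 + sin^2(θ) dφ^2).
Parameterise by θ; the arc-length functional is
    J[φ] = ∫ 22 sqrt(1 + sin^2(θ) (dφ/dθ)^2) dθ,
so L = 22 sqrt(1 + sin^2(θ) φ'^2). Compute
    ∂L/∂φ = 0  (L has no explicit φ dependence),
    ∂L/∂φ' = 22 sin^2(θ) φ' / sqrt(1 + sin^2(θ) φ'^2).
Since ∂L/∂φ = 0, the Euler-Lagrange equation
    d/dθ(∂L/∂φ') − ∂L/∂φ = 0
reduces to d/dθ(∂L/∂φ') = 0, i.e. the momentum conjugate to φ is conserved:
    22 sin^2(θ) φ' / sqrt(1 + sin^2(θ) φ'^2) = C.
The overall factor of 22 is constant, so dividing through gives Clairaut's relation sin^2(θ) φ' / sqrt(1 + sin^2(θ) φ'^2) = C' (with C' = C/22). Solving for φ' and integrating gives the great-circle family
    cot(θ) = A cos(φ − φ_0),
i.e. the intersection of the sphere with a plane through the origin. The two constants A and φ_0 (equivalently C and one phase) are fixed by the two endpoint conditions.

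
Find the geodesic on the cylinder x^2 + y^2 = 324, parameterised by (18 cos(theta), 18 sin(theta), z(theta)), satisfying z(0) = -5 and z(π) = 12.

Parameterise the cylinder of radius R = 18 as
    r(θ) = (18 cos θ, 18 sin θ, z(θ)).
The arc-length element is
    ds = sqrt(324 + (dz/dθ)^2) dθ,
so the Lagrangian is L = sqrt(324 + z'^2).
L depends on z' only, not on z or θ, so ∂L/∂z = 0 and
    ∂L/∂z' = z' / sqrt(324 + z'^2).
The Euler-Lagrange equation gives
    d/dθ( z' / sqrt(324 + z'^2) ) = 0,
so z' is constant. Integrating once:
    z(θ) = a θ + b,
a helix on the cylinder (a straight line when the cylinder is unrolled). The constants a, b are determined by the endpoint conditions.
With endpoint conditions z(0) = -5 and z(π) = 12: from z(0) = b we get b = -5, and a·π + -5 = 12 gives a = 17/π, so
    z(θ) = (17/π) θ − 5.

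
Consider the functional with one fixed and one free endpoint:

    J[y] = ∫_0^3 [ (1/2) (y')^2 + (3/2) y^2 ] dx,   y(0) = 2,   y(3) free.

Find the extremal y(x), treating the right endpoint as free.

The Lagrangian L = (1/2) (y')^2 + (3/2) y^2 gives
    ∂L/∂y = 3 y,   ∂L/∂y' = y'.
Euler-Lagrange: y'' − 3 y = 0.
With k = sqrt(3), the general solution is
    y(x) = A cosh(sqrt(3) x) + B sinh(sqrt(3) x).
Fixed left endpoint y(0) = 2 ⇒ A = 2.
The right endpoint x = 3 is free, so the natural (transversality) condition is ∂L/∂y' |_{x=3} = 0, i.e. y'(3) = 0.
Compute y'(x) = A k sinh(k x) + B k cosh(k x), so
    y'(3) = A k sinh(k·3) + B k cosh(k·3) = 0
    ⇒ B = −A tanh(k·3) = − 2 tanh(sqrt(3)·3).
Therefore the extremal is
    y(x) = 2 cosh(sqrt(3) x) − 2 tanh(sqrt(3)·3) sinh(sqrt(3) x).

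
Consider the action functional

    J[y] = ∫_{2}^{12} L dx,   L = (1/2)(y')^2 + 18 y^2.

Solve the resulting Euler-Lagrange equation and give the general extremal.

The Lagrangian is L = (1/2)(y')^2 + 18 y^2.
∂L/∂y = 36y.
∂L/∂y' = y'.
The Euler-Lagrange equation d/dx(∂L/∂y') − ∂L/∂y = 0 becomes:
    y'' - 36 y = 0
General solution: y(x) = A e^(6x) + B e^(-6x), where A and B are arbitrary constants fixed by the endpoint conditions.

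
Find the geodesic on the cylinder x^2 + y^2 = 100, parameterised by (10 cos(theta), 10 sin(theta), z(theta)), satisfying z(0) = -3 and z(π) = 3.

Parameterise the cylinder of radius R = 10 as
    r(θ) = (10 cos θ, 10 sin θ, z(θ)).
The arc-length element is
    ds = sqrt(100 + (dz/dθ)^2) dθ,
so the Lagrangian is L = sqrt(100 + z'^2).
L depends on z' only, not on z or θ, so ∂L/∂z = 0 and
    ∂L/∂z' = z' / sqrt(100 + z'^2).
The Euler-Lagrange equation gives
    d/dθ( z' / sqrt(100 + z'^2) ) = 0,
so z' is constant. Integrating once:
    z(θ) = a θ + b,
a helix on the cylinder (a straight line when the cylinder is unrolled). The constants a, b are determined by the endpoint conditions.
With endpoint conditions z(0) = -3 and z(π) = 3: from z(0) = b we get b = -3, and a·π + -3 = 3 gives a = 6/π, so
    z(θ) = (6/π) θ − 3.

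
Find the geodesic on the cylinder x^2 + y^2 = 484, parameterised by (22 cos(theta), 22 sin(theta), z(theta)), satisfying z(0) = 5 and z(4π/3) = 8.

Parameterise the cylinder of radius R = 22 as
    r(θ) = (22 cos θ, 22 sin θ, z(θ)).
The arc-length element is
    ds = sqrt(484 + (dz/dθ)^2) dθ,
so the Lagrangian is L = sqrt(484 + z'^2).
L depends on z' only, not on z or θ, so ∂L/∂z = 0 and
    ∂L/∂z' = z' / sqrt(484 + z'^2).
The Euler-Lagrange equation gives
    d/dθ( z' / sqrt(484 + z'^2) ) = 0,
so z' is constant. Integrating once:
    z(θ) = a θ + b,
a helix on the cylinder (a straight line when the cylinder is unrolled). The constants a, b are determined by the endpoint conditions.
With endpoint conditions z(0) = 5 and z(4π/3) = 8: from z(0) = b we get b = 5, and a·4π/3 + 5 = 8 gives a = 9/(4π), so
    z(θ) = (9/(4π)) θ + 5.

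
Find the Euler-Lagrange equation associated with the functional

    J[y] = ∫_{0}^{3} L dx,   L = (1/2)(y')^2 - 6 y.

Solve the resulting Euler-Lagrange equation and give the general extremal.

The Lagrangian is L = (1/2)(y')^2 - 6 y.
∂L/∂y = -6.
∂L/∂y' = y'.
The Euler-Lagrange equation d/dx(∂L/∂y') − ∂L/∂y = 0 becomes:
    y'' + 6 = 0
General solution: y(x) = -3 x^2 + A x + B, where A and B are arbitrary constants fixed by the endpoint conditions.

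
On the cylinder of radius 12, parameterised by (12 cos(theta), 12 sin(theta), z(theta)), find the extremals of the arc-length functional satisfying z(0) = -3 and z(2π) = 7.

Parameterise the cylinder of radius R = 12 as
    r(θ) = (12 cos θ, 12 sin θ, z(θ)).
The arc-length element is
    ds = sqrt(144 + (dz/dθ)^2) dθ,
so the Lagrangian is L = sqrt(144 + z'^2).
L depends on z' only, not on z or θ, so ∂L/∂z = 0 and
    ∂L/∂z' = z' / sqrt(144 + z'^2).
The Euler-Lagrange equation gives
    d/dθ( z' / sqrt(144 + z'^2) ) = 0,
so z' is constant. Integrating once:
    z(θ) = a θ + b,
a helix on the cylinder (a straight line when the cylinder is unrolled). The constants a, b are determined by the endpoint conditions.
With endpoint conditions z(0) = -3 and z(2π) = 7: from z(0) = b we get b = -3, and a·2π + -3 = 7 gives a = 5/π, so
    z(θ) = (5/π) θ − 3.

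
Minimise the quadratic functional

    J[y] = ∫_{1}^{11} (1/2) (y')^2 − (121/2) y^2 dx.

The Lagrangian is L = (1/2) (y')^2 − (121/2) y^2.
Compute ∂L/∂y = -121y, ∂L/∂y' = y'.
The Euler-Lagrange equation d/dx(∂L/∂y') − ∂L/∂y = 0 reduces to
    y'' + 121 y = 0.
Its general solution is
    y(x) = A sin(11x) + B cos(11x),
with A, B fixed by the endpoint conditions.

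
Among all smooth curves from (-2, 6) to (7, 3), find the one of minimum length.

Arc-length functional: J[y] = ∫ sqrt(1 + (y')^2) dx.
Lagrangian L = sqrt(1 + (y')^2) has no explicit y dependence, so ∂L/∂y = 0 and the Euler-Lagrange equation gives
    d/dx( y' / sqrt(1 + (y')^2) ) = 0  ⇒  y' / sqrt(1 + (y')^2) = const.
Hence y' is constant, so y(x) is affine.
Fitting the endpoints (-2, 6) and (7, 3):
    slope m = (3 − 6) / (7 − (-2)) = -1/3,
    intercept c = 6 − m·(-2) = 16/3.
Extremal: y(x) = (-1/3) x + 16/3.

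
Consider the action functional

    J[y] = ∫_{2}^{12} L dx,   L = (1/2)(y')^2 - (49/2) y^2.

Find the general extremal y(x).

The Lagrangian is L = (1/2)(y')^2 - (49/2) y^2.
∂L/∂y = -49y.
∂L/∂y' = y'.
The Euler-Lagrange equation d/dx(∂L/∂y') − ∂L/∂y = 0 becomes:
    y'' + 49 y = 0
General solution: y(x) = A sin(7x) + B cos(7x), where A and B are arbitrary constants fixed by the endpoint conditions.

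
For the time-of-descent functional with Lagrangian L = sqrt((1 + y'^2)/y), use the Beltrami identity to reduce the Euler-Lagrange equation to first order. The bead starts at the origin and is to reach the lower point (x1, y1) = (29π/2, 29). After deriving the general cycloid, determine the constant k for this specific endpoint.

The Lagrangian L = sqrt((1 + y'^2) / y) has no explicit x dependence, so the Beltrami identity applies:
    L − y' ∂L/∂y' = C.
Compute ∂L/∂y' = y' / sqrt(y (1 + y'^2)).
Substitute:
    sqrt((1 + y'^2)/y) − y'·y' / sqrt(y (1 + y'^2))
    = (1 + y'^2) / sqrt(y (1 + y'^2)) − y'^2 / sqrt(y (1 + y'^2))
    = 1 / sqrt(y (1 + y'^2)) = C.
Squaring and rearranging gives the first integral
    y (1 + y'^2) = 1/C^2 =: k   (constant).
Solving this first-order ODE by the substitution
    y = (k/2)(1 − cos θ)
yields the cycloid parameterisation
    x(θ) = (k/2)(θ − sin θ),   y(θ) = (k/2)(1 − cos θ).
The constant k is fixed by the endpoint condition.
Now fit the given lower endpoint (x1, y1) = (29π/2, 29). At the bottom of the first arch (θ = π), the parametric equations give
    y(π) = (k/2)(1 − cos π) = k,
    x(π) = (k/2)(π − sin π) = kπ/2.
Matching y(π) = 29 gives k = 29, consistent with x(π) = 29π/2. Therefore the specific cycloid is
    x(θ) = (29/2)(θ − sin θ),   y(θ) = (29/2)(1 − cos θ).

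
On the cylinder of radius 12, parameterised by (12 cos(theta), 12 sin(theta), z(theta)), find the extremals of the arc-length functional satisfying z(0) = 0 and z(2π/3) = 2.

Parameterise the cylinder of radius R = 12 as
    r(θ) = (12 cos θ, 12 sin θ, z(θ)).
The arc-length element is
    ds = sqrt(144 + (dz/dθ)^2) dθ,
so the Lagrangian is L = sqrt(144 + z'^2).
L depends on z' only, not on z or θ, so ∂L/∂z = 0 and
    ∂L/∂z' = z' / sqrt(144 + z'^2).
The Euler-Lagrange equation gives
    d/dθ( z' / sqrt(144 + z'^2) ) = 0,
so z' is constant. Integrating once:
    z(θ) = a θ + b,
a helix on the cylinder (a straight line when the cylinder is unrolled). The constants a, b are determined by the endpoint conditions.
With endpoint conditions z(0) = 0 and z(2π/3) = 2: from z(0) = b we get b = 0, and a·2π/3 + 0 = 2 gives a = 3/π, so
    z(θ) = (3/π) θ.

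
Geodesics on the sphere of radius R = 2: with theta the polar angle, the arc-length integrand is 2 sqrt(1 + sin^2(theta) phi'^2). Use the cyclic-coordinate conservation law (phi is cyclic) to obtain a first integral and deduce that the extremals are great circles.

On the sphere of radius R = 2 with spherical coordinates (θ, φ), the induced metric is
    ds^2 = 4(dθ^2 + sin^2(θ) dφ^2).
Parameterise by θ; the arc-length functional is
    J[φ] = ∫ 2 sqrt(1 + sin^2(θ) (dφ/dθ)^2) dθ,
so L = 2 sqrt(1 + sin^2(θ) φ'^2). Compute
    ∂L/∂φ = 0  (L has no explicit φ dependence),
    ∂L/∂φ' = 2 sin^2(θ) φ' / sqrt(1 + sin^2(θ) φ'^2).
Since ∂L/∂φ = 0, the Euler-Lagrange equation
    d/dθ(∂L/∂φ') − ∂L/∂φ = 0
reduces to d/dθ(∂L/∂φ') = 0, i.e. the momentum conjugate to φ is conserved:
    2 sin^2(θ) φ' / sqrt(1 + sin^2(θ) φ'^2) = C.
The overall factor of 2 is constant, so dividing through gives Clairaut's relation sin^2(θ) φ' / sqrt(1 + sin^2(θ) φ'^2) = C' (with C' = C/2). Solving for φ' and integrating gives the great-circle family
    cot(θ) = A cos(φ − φ_0),
i.e. the intersection of the sphere with a plane through the origin. The two constants A and φ_0 (equivalently C and one phase) are fixed by the two endpoint conditions.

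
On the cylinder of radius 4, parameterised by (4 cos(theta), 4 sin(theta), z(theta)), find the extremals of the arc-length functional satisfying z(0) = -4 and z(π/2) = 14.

Parameterise the cylinder of radius R = 4 as
    r(θ) = (4 cos θ, 4 sin θ, z(θ)).
The arc-length element is
    ds = sqrt(16 + (dz/dθ)^2) dθ,
so the Lagrangian is L = sqrt(16 + z'^2).
L depends on z' only, not on z or θ, so ∂L/∂z = 0 and
    ∂L/∂z' = z' / sqrt(16 + z'^2).
The Euler-Lagrange equation gives
    d/dθ( z' / sqrt(16 + z'^2) ) = 0,
so z' is constant. Integrating once:
    z(θ) = a θ + b,
a helix on the cylinder (a straight line when the cylinder is unrolled). The constants a, b are determined by the endpoint conditions.
With endpoint conditions z(0) = -4 and z(π/2) = 14: from z(0) = b we get b = -4, and a·π/2 + -4 = 14 gives a = 36/π, so
    z(θ) = (36/π) θ − 4.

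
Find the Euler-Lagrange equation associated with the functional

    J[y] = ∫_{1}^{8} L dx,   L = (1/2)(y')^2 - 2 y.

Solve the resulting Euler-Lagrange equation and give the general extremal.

The Lagrangian is L = (1/2)(y')^2 - 2 y.
∂L/∂y = -2.
∂L/∂y' = y'.
The Euler-Lagrange equation d/dx(∂L/∂y') − ∂L/∂y = 0 becomes:
    y'' + 2 = 0
General solution: y(x) = -x^2 + A x + B, where A and B are arbitrary constants fixed by the endpoint conditions.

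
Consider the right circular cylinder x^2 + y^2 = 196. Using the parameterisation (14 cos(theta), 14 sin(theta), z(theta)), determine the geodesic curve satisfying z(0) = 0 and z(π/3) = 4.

Parameterise the cylinder of radius R = 14 as
    r(θ) = (14 cos θ, 14 sin θ, z(θ)).
The arc-length element is
    ds = sqrt(196 + (dz/dθ)^2) dθ,
so the Lagrangian is L = sqrt(196 + z'^2).
L depends on z' only, not on z or θ, so ∂L/∂z = 0 and
    ∂L/∂z' = z' / sqrt(196 + z'^2).
The Euler-Lagrange equation gives
    d/dθ( z' / sqrt(196 + z'^2) ) = 0,
so z' is constant. Integrating once:
    z(θ) = a θ + b,
a helix on the cylinder (a straight line when the cylinder is unrolled). The constants a, b are determined by the endpoint conditions.
With endpoint conditions z(0) = 0 and z(π/3) = 4: from z(0) = b we get b = 0, and a·π/3 + 0 = 4 gives a = 12/π, so
    z(θ) = (12/π) θ.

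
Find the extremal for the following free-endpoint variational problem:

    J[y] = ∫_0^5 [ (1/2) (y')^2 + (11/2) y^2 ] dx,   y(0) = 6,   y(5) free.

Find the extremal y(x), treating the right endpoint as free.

The Lagrangian L = (1/2) (y')^2 + (11/2) y^2 gives
    ∂L/∂y = 11 y,   ∂L/∂y' = y'.
Euler-Lagrange: y'' − 11 y = 0.
With k = sqrt(11), the general solution is
    y(x) = A cosh(sqrt(11) x) + B sinh(sqrt(11) x).
Fixed left endpoint y(0) = 6 ⇒ A = 6.
The right endpoint x = 5 is free, so the natural (transversality) condition is ∂L/∂y' |_{x=5} = 0, i.e. y'(5) = 0.
Compute y'(x) = A k sinh(k x) + B k cosh(k x), so
    y'(5) = A k sinh(k·5) + B k cosh(k·5) = 0
    ⇒ B = −A tanh(k·5) = − 6 tanh(sqrt(11)·5).
Therefore the extremal is
    y(x) = 6 cosh(sqrt(11) x) − 6 tanh(sqrt(11)·5) sinh(sqrt(11) x).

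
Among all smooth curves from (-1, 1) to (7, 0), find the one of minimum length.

Arc-length functional: J[y] = ∫ sqrt(1 + (y')^2) dx.
Lagrangian L = sqrt(1 + (y')^2) has no explicit y dependence, so ∂L/∂y = 0 and the Euler-Lagrange equation gives
    d/dx( y' / sqrt(1 + (y')^2) ) = 0  ⇒  y' / sqrt(1 + (y')^2) = const.
Hence y' is constant, so y(x) is affine.
Fitting the endpoints (-1, 1) and (7, 0):
    slope m = (0 − 1) / (7 − (-1)) = -1/8,
    intercept c = 1 − m·(-1) = 7/8.
Extremal: y(x) = (-1/8) x + 7/8.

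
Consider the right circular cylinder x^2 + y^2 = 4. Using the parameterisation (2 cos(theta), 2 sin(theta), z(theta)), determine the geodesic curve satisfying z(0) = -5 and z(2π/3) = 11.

Parameterise the cylinder of radius R = 2 as
    r(θ) = (2 cos θ, 2 sin θ, z(θ)).
The arc-length element is
    ds = sqrt(4 + (dz/dθ)^2) dθ,
so the Lagrangian is L = sqrt(4 + z'^2).
L depends on z' only, not on z or θ, so ∂L/∂z = 0 and
    ∂L/∂z' = z' / sqrt(4 + z'^2).
The Euler-Lagrange equation gives
    d/dθ( z' / sqrt(4 + z'^2) ) = 0,
so z' is constant. Integrating once:
    z(θ) = a θ + b,
a helix on the cylinder (a straight line when the cylinder is unrolled). The constants a, b are determined by the endpoint conditions.
With endpoint conditions z(0) = -5 and z(2π/3) = 11: from z(0) = b we get b = -5, and a·2π/3 + -5 = 11 gives a = 24/π, so
    z(θ) = (24/π) θ − 5.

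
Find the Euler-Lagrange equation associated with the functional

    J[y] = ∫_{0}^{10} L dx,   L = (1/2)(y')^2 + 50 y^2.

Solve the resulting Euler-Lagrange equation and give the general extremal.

The Lagrangian is L = (1/2)(y')^2 + 50 y^2.
∂L/∂y = 100y.
∂L/∂y' = y'.
The Euler-Lagrange equation d/dx(∂L/∂y') − ∂L/∂y = 0 becomes:
    y'' - 100 y = 0
General solution: y(x) = A e^(10x) + B e^(-10x), where A and B are arbitrary constants fixed by the endpoint conditions.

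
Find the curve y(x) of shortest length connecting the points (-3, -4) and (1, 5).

Arc-length functional: J[y] = ∫ sqrt(1 + (y')^2) dx.
Lagrangian L = sqrt(1 + (y')^2) has no explicit y dependence, so ∂L/∂y = 0 and the Euler-Lagrange equation gives
    d/dx( y' / sqrt(1 + (y')^2) ) = 0  ⇒  y' / sqrt(1 + (y')^2) = const.
Hence y' is constant, so y(x) is affine.
Fitting the endpoints (-3, -4) and (1, 5):
    slope m = (5 − (-4)) / (1 − (-3)) = 9/4,
    intercept c = (-4) − m·(-3) = 11/4.
Extremal: y(x) = (9/4) x + 11/4.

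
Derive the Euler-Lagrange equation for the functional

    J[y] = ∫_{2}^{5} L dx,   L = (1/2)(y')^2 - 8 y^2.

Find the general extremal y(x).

The Lagrangian is L = (1/2)(y')^2 - 8 y^2.
∂L/∂y = -16y.
∂L/∂y' = y'.
The Euler-Lagrange equation d/dx(∂L/∂y') − ∂L/∂y = 0 becomes:
    y'' + 16 y = 0
General solution: y(x) = A sin(4x) + B cos(4x), where A and B are arbitrary constants fixed by the endpoint conditions.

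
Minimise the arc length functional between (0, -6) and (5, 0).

Arc-length functional: J[y] = ∫ sqrt(1 + (y')^2) dx.
Lagrangian L = sqrt(1 + (y')^2) has no explicit y dependence, so ∂L/∂y = 0 and the Euler-Lagrange equation gives
    d/dx( y' / sqrt(1 + (y')^2) ) = 0  ⇒  y' / sqrt(1 + (y')^2) = const.
Hence y' is constant, so y(x) is affine.
Fitting the endpoints (0, -6) and (5, 0):
    slope m = (0 − (-6)) / (5 − 0) = 6/5,
    intercept c = (-6) − m·0 = -6.
Extremal: y(x) = (6/5) x - 6.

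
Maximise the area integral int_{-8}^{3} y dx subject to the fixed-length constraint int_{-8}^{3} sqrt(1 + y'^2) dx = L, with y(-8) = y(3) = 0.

Set up the augmented Lagrangian using a multiplier λ for the length constraint:
    F(y, y') = y − λ sqrt(1 + y'^2).
F has no explicit x dependence, so the Beltrami identity yields a first integral
    F − y' ∂F/∂y' = C.
Compute ∂F/∂y' = −λ y' / sqrt(1 + y'^2). Then
    y − λ sqrt(1 + y'^2) + λ y'^2 / sqrt(1 + y'^2) = C
    ⇒  y − λ / sqrt(1 + y'^2) = C.
Solving for y' and integrating gives
    (x − a)^2 + (y − b)^2 = λ^2,
a circular arc of radius λ. The constants a, b are determined by the endpoint conditions y(-8) = y(3) = 0, and λ is fixed implicitly by the length constraint
    ∫_{-8}^{3} sqrt(1 + y'^2) dx = L.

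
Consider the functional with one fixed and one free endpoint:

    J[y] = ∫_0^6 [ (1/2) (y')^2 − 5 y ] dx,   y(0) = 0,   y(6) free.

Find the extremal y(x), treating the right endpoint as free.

The Lagrangian L = (1/2) (y')^2 − 5 y gives
    ∂L/∂y = −5,   ∂L/∂y' = y'.
Euler-Lagrange: d/dx(y') − (−5) = 0, i.e. y'' + 5 = 0, so
    y(x) = −(5/2) x^2 + C1 x + C2.
Fixed left endpoint y(0) = 0 ⇒ C2 = 0.
The right endpoint x = 6 is free, so the natural (transversality) condition is ∂L/∂y' |_{x=6} = 0, i.e. y'(6) = 0.
Compute y'(x) = −5 x + C1, so y'(6) = −30 + C1 = 0 ⇒ C1 = 30.
Therefore the extremal is
    y(x) = −(5/2) x^2 + 30 x.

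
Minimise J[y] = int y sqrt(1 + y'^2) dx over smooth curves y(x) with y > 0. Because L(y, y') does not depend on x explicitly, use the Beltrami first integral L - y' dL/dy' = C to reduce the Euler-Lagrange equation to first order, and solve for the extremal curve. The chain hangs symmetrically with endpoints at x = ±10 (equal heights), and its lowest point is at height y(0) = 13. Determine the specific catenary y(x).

The Lagrangian L(y, y') = y sqrt(1 + y'^2) has no explicit x dependence, so the Beltrami identity applies:
    L − y' ∂L/∂y' = C.
Compute ∂L/∂y' = y · y' / sqrt(1 + y'^2). Then
    L − y' ∂L/∂y'
    = y sqrt(1 + y'^2) − y · y'^2 / sqrt(1 + y'^2)
    = y (1 + y'^2 − y'^2) / sqrt(1 + y'^2)
    = y / sqrt(1 + y'^2) = C.
Squaring gives y^2 = C^2 (1 + y'^2), i.e.
    y'^2 = y^2 / C^2 − 1.
Separating variables,
    dy / sqrt(y^2 − C^2) = dx / C,
and integrating gives arccosh(y / C) = (x − a)/C, so
    y(x) = C cosh((x − a)/C),
the catenary. The constants C and a are fixed by the two endpoint conditions (and, for the hanging-chain problem, the length constraint selects C).
Now fit the given data. The endpoints x = ±10 are symmetric at equal height, so the catenary is even about its minimum: a = 0 and y(x) = C cosh(x/C). The lowest point is y(0) = C cosh(0) = C, and we are told y(0) = 13, so C = 13. Therefore
    y(x) = 13 cosh(x/13),
and at the endpoints
    y(±10) = 13 cosh(10/13).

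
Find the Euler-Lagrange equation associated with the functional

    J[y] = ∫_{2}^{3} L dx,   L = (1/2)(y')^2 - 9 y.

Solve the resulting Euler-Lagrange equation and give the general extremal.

The Lagrangian is L = (1/2)(y')^2 - 9 y.
∂L/∂y = -9.
∂L/∂y' = y'.
The Euler-Lagrange equation d/dx(∂L/∂y') − ∂L/∂y = 0 becomes:
    y'' + 9 = 0
General solution: y(x) = -(9/2) x^2 + A x + B, where A and B are arbitrary constants fixed by the endpoint conditions.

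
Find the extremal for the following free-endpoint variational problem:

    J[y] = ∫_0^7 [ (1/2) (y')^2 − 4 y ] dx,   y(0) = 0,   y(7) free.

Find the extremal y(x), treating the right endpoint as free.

The Lagrangian L = (1/2) (y')^2 − 4 y gives
    ∂L/∂y = −4,   ∂L/∂y' = y'.
Euler-Lagrange: d/dx(y') − (−4) = 0, i.e. y'' + 4 = 0, so
    y(x) = −(4/2) x^2 + C1 x + C2.
Fixed left endpoint y(0) = 0 ⇒ C2 = 0.
The right endpoint x = 7 is free, so the natural (transversality) condition is ∂L/∂y' |_{x=7} = 0, i.e. y'(7) = 0.
Compute y'(x) = −4 x + C1, so y'(7) = −28 + C1 = 0 ⇒ C1 = 28.
Therefore the extremal is
    y(x) = −2 x^2 + 28 x.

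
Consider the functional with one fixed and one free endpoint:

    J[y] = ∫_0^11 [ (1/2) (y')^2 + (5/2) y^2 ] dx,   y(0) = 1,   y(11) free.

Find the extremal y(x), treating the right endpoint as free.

The Lagrangian L = (1/2) (y')^2 + (5/2) y^2 gives
    ∂L/∂y = 5 y,   ∂L/∂y' = y'.
Euler-Lagrange: y'' − 5 y = 0.
With k = sqrt(5), the general solution is
    y(x) = A cosh(sqrt(5) x) + B sinh(sqrt(5) x).
Fixed left endpoint y(0) = 1 ⇒ A = 1.
The right endpoint x = 11 is free, so the natural (transversality) condition is ∂L/∂y' |_{x=11} = 0, i.e. y'(11) = 0.
Compute y'(x) = A k sinh(k x) + B k cosh(k x), so
    y'(11) = A k sinh(k·11) + B k cosh(k·11) = 0
    ⇒ B = −A tanh(k·11) = − tanh(sqrt(5)·11).
Therefore the extremal is
    y(x) = cosh(sqrt(5) x) − tanh(sqrt(5)·11) sinh(sqrt(5) x).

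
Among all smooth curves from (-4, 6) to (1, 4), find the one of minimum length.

Arc-length functional: J[y] = ∫ sqrt(1 + (y')^2) dx.
Lagrangian L = sqrt(1 + (y')^2) has no explicit y dependence, so ∂L/∂y = 0 and the Euler-Lagrange equation gives
    d/dx( y' / sqrt(1 + (y')^2) ) = 0  ⇒  y' / sqrt(1 + (y')^2) = const.
Hence y' is constant, so y(x) is affine.
Fitting the endpoints (-4, 6) and (1, 4):
    slope m = (4 − 6) / (1 − (-4)) = -2/5,
    intercept c = 6 − m·(-4) = 22/5.
Extremal: y(x) = (-2/5) x + 22/5.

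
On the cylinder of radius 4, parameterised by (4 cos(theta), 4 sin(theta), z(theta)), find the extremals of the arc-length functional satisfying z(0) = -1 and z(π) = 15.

Parameterise the cylinder of radius R = 4 as
    r(θ) = (4 cos θ, 4 sin θ, z(θ)).
The arc-length element is
    ds = sqrt(16 + (dz/dθ)^2) dθ,
so the Lagrangian is L = sqrt(16 + z'^2).
L depends on z' only, not on z or θ, so ∂L/∂z = 0 and
    ∂L/∂z' = z' / sqrt(16 + z'^2).
The Euler-Lagrange equation gives
    d/dθ( z' / sqrt(16 + z'^2) ) = 0,
so z' is constant. Integrating once:
    z(θ) = a θ + b,
a helix on the cylinder (a straight line when the cylinder is unrolled). The constants a, b are determined by the endpoint conditions.
With endpoint conditions z(0) = -1 and z(π) = 15: from z(0) = b we get b = -1, and a·π + -1 = 15 gives a = 16/π, so
    z(θ) = (16/π) θ − 1.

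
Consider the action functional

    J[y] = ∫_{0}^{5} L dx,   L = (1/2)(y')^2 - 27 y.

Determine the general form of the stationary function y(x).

The Lagrangian is L = (1/2)(y')^2 - 27 y.
∂L/∂y = -27.
∂L/∂y' = y'.
The Euler-Lagrange equation d/dx(∂L/∂y') − ∂L/∂y = 0 becomes:
    y'' + 27 = 0
General solution: y(x) = -(27/2) x^2 + A x + B, where A and B are arbitrary constants fixed by the endpoint conditions.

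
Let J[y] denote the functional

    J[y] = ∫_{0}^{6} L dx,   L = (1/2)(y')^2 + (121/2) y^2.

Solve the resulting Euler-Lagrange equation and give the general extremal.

The Lagrangian is L = (1/2)(y')^2 + (121/2) y^2.
∂L/∂y = 121y.
∂L/∂y' = y'.
The Euler-Lagrange equation d/dx(∂L/∂y') − ∂L/∂y = 0 becomes:
    y'' - 121 y = 0
General solution: y(x) = A e^(11x) + B e^(-11x), where A and B are arbitrary constants fixed by the endpoint conditions.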